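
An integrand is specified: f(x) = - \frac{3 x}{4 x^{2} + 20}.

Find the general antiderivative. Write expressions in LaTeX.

f matches the chain-rule pattern g'(h)*h' with inner function h(x) = x^{2} + 5; substituting u = h(x) collapses the integral.
Check: d/dx[- \frac{3 \log{\left(x^{2} + 5 \right)}}{8}] = - \frac{3 x}{4 x^{2} + 20} = f(x).

F(x) = - \frac{3 \log{\left(x^{2} + 5 \right)}}{8} + C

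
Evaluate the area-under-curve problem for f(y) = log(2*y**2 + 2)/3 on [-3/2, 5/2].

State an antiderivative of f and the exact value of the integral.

Antiderivative: F(y) = (y*log(2*y**2 + 2) - 2*y + 2*atan(y))/3; value = -8/3 + 2*atan(3/2)/3 + 2*atan(5/2)/3 + log(13/2)/2 + 5*log(29/2)/6

Any candidate F(y) must reproduce f(y) exactly when differentiated.
F(y) = (y*log(2*y**2 + 2) - 2*y + 2*atan(y))/3 is an antiderivative of f.
Check: d/dy[(y*log(2*y**2 + 2) - 2*y + 2*atan(y))/3] = log(y**2 + 1)/3 + log(2)/3, which equals f(y).
F(5/2) = -5/3 + 2*atan(5/2)/3 + 5*log(29/2)/6; F(-3/2) = -log(13/2)/2 - 2*atan(3/2)/3 + 1.
Integral = F(5/2) - F(-3/2) = -8/3 + 2*atan(3/2)/3 + 2*atan(5/2)/3 + log(13/2)/2 + 5*log(29/2)/6.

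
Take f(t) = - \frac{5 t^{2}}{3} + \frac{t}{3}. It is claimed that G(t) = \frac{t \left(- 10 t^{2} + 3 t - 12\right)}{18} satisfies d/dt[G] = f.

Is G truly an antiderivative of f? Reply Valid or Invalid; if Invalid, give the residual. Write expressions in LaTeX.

Invalid: d/dt[G] - f = - \frac{2}{3}, which is not 0.

d/dt[G] = - \frac{5 t^{2}}{3} + \frac{t}{3} - \frac{2}{3}
d/dt[G] - f(t) = - \frac{2}{3} != 0.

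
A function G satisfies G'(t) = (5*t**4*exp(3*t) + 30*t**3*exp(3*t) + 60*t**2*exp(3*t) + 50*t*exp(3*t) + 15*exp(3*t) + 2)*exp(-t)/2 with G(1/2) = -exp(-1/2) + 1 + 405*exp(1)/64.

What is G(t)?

The proposed G(t) is checked by its d/dt: the result must match the given G'(t).
A general antiderivative is 5*(-t**2 - 2*t - 1)**2*exp(2*t)/4 - exp(-t) + C.
The condition gives C = -exp(-1/2) + 1 + 405*exp(1)/64 - (-exp(-1/2) + 405*exp(1)/64) = 1.
So G(t) = 5*(-t**2 - 2*t - 1)**2*exp(2*t)/4 + 1 - exp(-t).
Check: d/dt[5*(-t**2 - 2*t - 1)**2*exp(2*t)/4 + 1 - exp(-t)] = (5*t**4*exp(3*t) + 30*t**3*exp(3*t) + 60*t**2*exp(3*t) + 50*t*exp(3*t) + 15*exp(3*t) + 2)*exp(-t)/2 = G'(t).

G(t) = 5*(-t**2 - 2*t - 1)**2*exp(2*t)/4 + 1 - exp(-t)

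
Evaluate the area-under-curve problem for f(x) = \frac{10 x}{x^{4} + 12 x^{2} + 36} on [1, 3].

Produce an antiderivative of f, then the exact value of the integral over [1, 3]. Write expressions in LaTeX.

Antiderivative: F(x) = - \frac{5}{x^{2} + 6}; value = \frac{8}{21}

f matches the chain-rule pattern g'(h)*h' with inner function h(x) = x^{2} + 6; substituting u = h(x) collapses the integral.
F(x) = - \frac{5}{x^{2} + 6} is an antiderivative of f.
Check: d/dx[- \frac{5}{x^{2} + 6}] = \frac{10 x}{x^{4} + 12 x^{2} + 36} = f(x).
F(3) = - \frac{1}{3}; F(1) = - \frac{5}{7}.
Integral = F(3) - F(1) = \frac{8}{21}.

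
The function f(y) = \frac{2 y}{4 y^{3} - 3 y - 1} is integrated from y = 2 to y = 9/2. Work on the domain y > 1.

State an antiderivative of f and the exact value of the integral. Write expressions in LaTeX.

Factor the denominator (\left(y - 1\right) \left(2 y + 1\right)^{2}) and decompose: f = - \frac{4}{9 \left(2 y + 1\right)} + \frac{2}{3 \left(2 y + 1\right)^{2}} + \frac{2}{9 \left(y - 1\right)}; each piece integrates to a log, atan, or power term.
F(y) = \frac{2 \left(2 y + 1\right) \log{\left(y - 1 \right)} - 2 \left(2 y + 1\right) \log{\left(y + \frac{1}{2} \right)} - 3}{9 \left(2 y + 1\right)} is an antiderivative of f.
Check: d/dy[\frac{2 \left(2 y + 1\right) \log{\left(y - 1 \right)} - 2 \left(2 y + 1\right) \log{\left(y + \frac{1}{2} \right)} - 3}{9 \left(2 y + 1\right)}] = \frac{2 y}{4 y^{3} - 3 y - 1} = f(y).
F(9/2) = - \frac{2 \log{\left(5 \right)}}{9} - \frac{1}{30} + \frac{2 \log{\left(\frac{7}{2} \right)}}{9}; F(2) = - \frac{2 \log{\left(\frac{5}{2} \right)}}{9} - \frac{1}{15}.
Integral = F(9/2) - F(2) = - \frac{2 \log{\left(5 \right)}}{9} + \frac{1}{30} + \frac{2 \log{\left(\frac{5}{2} \right)}}{9} + \frac{2 \log{\left(\frac{7}{2} \right)}}{9}.

Antiderivative: F(y) = \frac{2 \left(2 y + 1\right) \log{\left(y - 1 \right)} - 2 \left(2 y + 1\right) \log{\left(y + \frac{1}{2} \right)} - 3}{9 \left(2 y + 1\right)}; value = - \frac{2 \log{\left(5 \right)}}{9} + \frac{1}{30} + \frac{2 \log{\left(\frac{5}{2} \right)}}{9} + \frac{2 \log{\left(\frac{7}{2} \right)}}{9}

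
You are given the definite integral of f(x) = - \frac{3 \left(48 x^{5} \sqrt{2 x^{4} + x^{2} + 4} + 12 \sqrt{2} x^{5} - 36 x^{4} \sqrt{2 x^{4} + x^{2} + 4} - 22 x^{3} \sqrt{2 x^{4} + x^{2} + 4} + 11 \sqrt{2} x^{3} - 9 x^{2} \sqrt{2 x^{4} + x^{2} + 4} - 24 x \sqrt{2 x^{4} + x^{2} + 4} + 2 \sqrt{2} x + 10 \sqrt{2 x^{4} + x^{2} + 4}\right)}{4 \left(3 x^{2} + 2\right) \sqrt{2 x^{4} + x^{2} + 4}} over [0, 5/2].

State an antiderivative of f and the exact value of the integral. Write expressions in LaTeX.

Recover f(x) by differentiating a candidate F(x); any mismatch rules it out.
F(x) = \frac{3 \left(- \left(- 4 x^{2} + 2 x + 5\right)^{2} - 4 \sqrt{2} \sqrt{2 x^{4} + x^{2} + 4} - 8 \log{\left(3 x^{2} + 2 \right)}\right)}{16} is an antiderivative of f.
Check: d/dx[\frac{3 \left(- \left(- 4 x^{2} + 2 x + 5\right)^{2} - 4 \sqrt{2} \sqrt{2 x^{4} + x^{2} + 4} - 8 \log{\left(3 x^{2} + 2 \right)}\right)}{16}] = \frac{- 144 x^{5} \sqrt{2 x^{4} + x^{2} + 4} - 36 \sqrt{2} x^{5} + 108 x^{4} \sqrt{2 x^{4} + x^{2} + 4} + 66 x^{3} \sqrt{2 x^{4} + x^{2} + 4} - 33 \sqrt{2} x^{3} + 27 x^{2} \sqrt{2 x^{4} + x^{2} + 4} + 72 x \sqrt{2 x^{4} + x^{2} + 4} - 6 \sqrt{2} x - 30 \sqrt{2 x^{4} + x^{2} + 4}}{12 x^{2} \sqrt{2 x^{4} + x^{2} + 4} + 8 \sqrt{2 x^{4} + x^{2} + 4}}, which equals f(x).
F(5/2) = - \frac{675}{16} - \frac{3 \sqrt{707}}{8} - \frac{3 \log{\left(\frac{83}{4} \right)}}{2}; F(0) = - \frac{75}{16} - \frac{3 \sqrt{2}}{2} - \frac{3 \log{\left(2 \right)}}{2}.
Integral = F(5/2) - F(0) = - \frac{75}{2} - \frac{3 \sqrt{707}}{8} - \frac{3 \log{\left(\frac{83}{4} \right)}}{2} + \frac{3 \log{\left(2 \right)}}{2} + \frac{3 \sqrt{2}}{2}.

Antiderivative: F(x) = \frac{3 \left(- \left(- 4 x^{2} + 2 x + 5\right)^{2} - 4 \sqrt{2} \sqrt{2 x^{4} + x^{2} + 4} - 8 \log{\left(3 x^{2} + 2 \right)}\right)}{16}; value = - \frac{75}{2} - \frac{3 \sqrt{707}}{8} - \frac{3 \log{\left(\frac{83}{4} \right)}}{2} + \frac{3 \log{\left(2 \right)}}{2} + \frac{3 \sqrt{2}}{2}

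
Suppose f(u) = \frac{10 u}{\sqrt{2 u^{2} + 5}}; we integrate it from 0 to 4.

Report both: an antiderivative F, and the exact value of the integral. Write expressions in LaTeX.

Antiderivative: F(u) = 5 \sqrt{2 u^{2} + 5}; value = - 5 \sqrt{5} + 5 \sqrt{37}

The substitution w = 2 u^{2} + 5 works: f is exactly (dF/dw)*(dw/du) for that inner function.
F(u) = 5 \sqrt{2 u^{2} + 5} is an antiderivative of f.
Check: d/du[5 \sqrt{2 u^{2} + 5}] = \frac{10 u}{\sqrt{2 u^{2} + 5}} = f(u).
F(4) = 5 \sqrt{37}; F(0) = 5 \sqrt{5}.
Integral = F(4) - F(0) = - 5 \sqrt{5} + 5 \sqrt{37}.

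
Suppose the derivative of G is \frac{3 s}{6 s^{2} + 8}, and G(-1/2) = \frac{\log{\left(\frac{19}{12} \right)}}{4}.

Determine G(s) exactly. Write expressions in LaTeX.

The substitution u = s^{2} + \frac{4}{3} works: G'(s) is exactly (dG/du)*(du/ds) for that inner function.
A general antiderivative is \frac{\log{\left(s^{2} + \frac{4}{3} \right)}}{4} + C.
The condition gives C = \frac{\log{\left(\frac{19}{12} \right)}}{4} - (\frac{\log{\left(\frac{19}{12} \right)}}{4}) = 0.
So G(s) = \frac{\log{\left(s^{2} + \frac{4}{3} \right)}}{4}.
Check: d/ds[\frac{\log{\left(s^{2} + \frac{4}{3} \right)}}{4}] = \frac{3 s}{6 s^{2} + 8} = G'(s).

G(s) = \frac{\log{\left(s^{2} + \frac{4}{3} \right)}}{4}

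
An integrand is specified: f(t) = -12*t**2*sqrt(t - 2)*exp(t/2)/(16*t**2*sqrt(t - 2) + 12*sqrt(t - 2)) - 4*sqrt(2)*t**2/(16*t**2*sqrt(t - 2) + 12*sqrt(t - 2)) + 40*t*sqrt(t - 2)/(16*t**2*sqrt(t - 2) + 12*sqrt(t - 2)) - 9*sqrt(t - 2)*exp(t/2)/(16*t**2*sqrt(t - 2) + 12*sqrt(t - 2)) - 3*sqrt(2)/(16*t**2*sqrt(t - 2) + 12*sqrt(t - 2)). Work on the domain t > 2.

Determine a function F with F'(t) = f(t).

An antiderivative is F(t) = sqrt(2)*(-4*sqrt(t - 2) - 6*sqrt(2)*exp(t/2) + 5*sqrt(2)*log(4*t**2 + 3))/8.

Integrate term by term and add the pieces.
Check: d/dt[sqrt(2)*(-4*sqrt(t - 2) - 6*sqrt(2)*exp(t/2) + 5*sqrt(2)*log(4*t**2 + 3))/8] = (-12*t**2*sqrt(t - 2)*exp(t/2) - 4*sqrt(2)*t**2 + 40*t*sqrt(t - 2) - 9*sqrt(t - 2)*exp(t/2) - 3*sqrt(2))/(16*t**2*sqrt(t - 2) + 12*sqrt(t - 2)), which equals f(t).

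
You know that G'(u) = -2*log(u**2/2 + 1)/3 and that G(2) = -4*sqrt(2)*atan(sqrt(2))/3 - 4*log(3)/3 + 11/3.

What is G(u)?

G(u) = -2*u*log(u**2/2 + 1)/3 + 4*u/3 - 4*sqrt(2)*atan(sqrt(2)*u/2)/3 + 1

The proposed G(u) is checked by its d/du: the result must match the given G'(u).
A general antiderivative is -2*u*log(u**2/2 + 1)/3 + 4*u/3 - 4*sqrt(2)*atan(sqrt(2)*u/2)/3 + C.
The condition gives C = -4*sqrt(2)*atan(sqrt(2))/3 - 4*log(3)/3 + 11/3 - (-4*sqrt(2)*atan(sqrt(2))/3 - 4*log(3)/3 + 8/3) = 1.
So G(u) = -2*u*log(u**2/2 + 1)/3 + 4*u/3 - 4*sqrt(2)*atan(sqrt(2)*u/2)/3 + 1.
Check: d/du[-2*u*log(u**2/2 + 1)/3 + 4*u/3 - 4*sqrt(2)*atan(sqrt(2)*u/2)/3 + 1] = -2*log(u**2/2 + 1)/3 = G'(u).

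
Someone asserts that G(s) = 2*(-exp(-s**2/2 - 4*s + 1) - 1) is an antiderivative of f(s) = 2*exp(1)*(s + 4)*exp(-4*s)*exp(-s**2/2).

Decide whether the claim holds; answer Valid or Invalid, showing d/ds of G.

Valid: G'(s) = f(s).

d/ds[G] = exp(1)*(2*s + 8)*exp(-4*s)*exp(-s**2/2)
This equals f(s) exactly, so the claim holds.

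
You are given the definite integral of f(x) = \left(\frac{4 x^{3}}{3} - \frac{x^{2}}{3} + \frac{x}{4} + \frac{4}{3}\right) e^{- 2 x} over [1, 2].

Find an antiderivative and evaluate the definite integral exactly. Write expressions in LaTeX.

Recognize the product-rule pattern: f = u'v + uv' with u = - \frac{2 x^{3}}{3} - \frac{5 x^{2}}{6} - \frac{23 x}{24} - \frac{55}{48}, v = e^{- 2 x}, so integration by parts undoes it.
F(x) = - \frac{\left(32 x^{3} + 40 x^{2} + 46 x + 55\right) e^{- 2 x}}{48} is an antiderivative of f.
Check: d/dx[- \frac{\left(32 x^{3} + 40 x^{2} + 46 x + 55\right) e^{- 2 x}}{48}] = \frac{\left(16 x^{3} - 4 x^{2} + 3 x + 16\right) e^{- 2 x}}{12}, which equals f(x).
F(2) = - \frac{563}{48 e^{4}}; F(1) = - \frac{173}{48 e^{2}}.
Integral = F(2) - F(1) = - \frac{563}{48 e^{4}} + \frac{173}{48 e^{2}}.

Antiderivative: F(x) = - \frac{\left(32 x^{3} + 40 x^{2} + 46 x + 55\right) e^{- 2 x}}{48}; value = - \frac{563}{48 e^{4}} + \frac{173}{48 e^{2}}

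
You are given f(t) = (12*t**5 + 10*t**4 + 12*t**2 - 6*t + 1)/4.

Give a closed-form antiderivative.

A candidate is checked by its d/dt: the result must match f(t).
Check: d/dt[t**6/2 + t**5/2 + t**3 - 3*t**2/4 + t/4] = 3*t**5 + 5*t**4/2 + 3*t**2 - 3*t/2 + 1/4, which equals f(t).

An antiderivative is F(t) = t**6/2 + t**5/2 + t**3 - 3*t**2/4 + t/4.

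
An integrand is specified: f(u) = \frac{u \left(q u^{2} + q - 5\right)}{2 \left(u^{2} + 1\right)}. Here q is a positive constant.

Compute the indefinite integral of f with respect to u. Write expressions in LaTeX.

F(u) = \frac{q u^{2}}{4} - \frac{5 \log{\left(u^{2} + 1 \right)}}{4} + C

Check any antiderivative F(u) by computing F'(u) and comparing it with f(u).
Check: d/du[\frac{q u^{2}}{4} - \frac{5 \log{\left(u^{2} + 1 \right)}}{4}] = \frac{q u^{3} + q u - 5 u}{2 u^{2} + 2}, which equals f(u).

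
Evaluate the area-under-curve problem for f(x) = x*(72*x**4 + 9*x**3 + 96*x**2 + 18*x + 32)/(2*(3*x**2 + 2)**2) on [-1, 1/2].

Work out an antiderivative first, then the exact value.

Antiderivative: F(x) = (12*x**4 + 3*x**3 + 20*x**2 + 8)/(2*(3*x**2 + 2)); value = -249/220

Check any antiderivative F(x) by computing F'(x) and comparing it with f(x).
F(x) = (12*x**4 + 3*x**3 + 20*x**2 + 8)/(2*(3*x**2 + 2)) is an antiderivative of f.
Check: d/dx[(12*x**4 + 3*x**3 + 20*x**2 + 8)/(2*(3*x**2 + 2))] = (72*x**5 + 9*x**4 + 96*x**3 + 18*x**2 + 32*x)/(18*x**4 + 24*x**2 + 8), which equals f(x).
F(1/2) = 113/44; F(-1) = 37/10.
Integral = F(1/2) - F(-1) = -249/220.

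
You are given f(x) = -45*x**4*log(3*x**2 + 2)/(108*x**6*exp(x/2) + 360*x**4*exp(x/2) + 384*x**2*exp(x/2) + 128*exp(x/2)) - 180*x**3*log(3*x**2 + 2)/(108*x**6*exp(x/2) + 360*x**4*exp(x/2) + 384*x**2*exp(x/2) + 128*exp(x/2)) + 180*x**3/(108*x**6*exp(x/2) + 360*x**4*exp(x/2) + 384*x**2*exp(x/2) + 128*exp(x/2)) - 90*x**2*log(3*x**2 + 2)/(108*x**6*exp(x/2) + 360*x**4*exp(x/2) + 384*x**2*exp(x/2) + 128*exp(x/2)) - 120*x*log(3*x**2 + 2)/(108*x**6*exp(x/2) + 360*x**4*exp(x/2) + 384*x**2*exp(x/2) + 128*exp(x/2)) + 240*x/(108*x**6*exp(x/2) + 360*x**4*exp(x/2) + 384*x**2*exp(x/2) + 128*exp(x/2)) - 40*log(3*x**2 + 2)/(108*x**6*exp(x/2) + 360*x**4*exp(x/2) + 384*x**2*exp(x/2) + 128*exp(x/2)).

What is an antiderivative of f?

Integrate term by term and add the pieces.
Check: d/dx[5*log(3*x**2 + 2)/(6*x**2*exp(x/2) + 8*exp(x/2))] = (-45*x**4*log(3*x**2 + 2) - 180*x**3*log(3*x**2 + 2) + 180*x**3 - 90*x**2*log(3*x**2 + 2) - 120*x*log(3*x**2 + 2) + 240*x - 40*log(3*x**2 + 2))/(108*x**6*exp(x/2) + 360*x**4*exp(x/2) + 384*x**2*exp(x/2) + 128*exp(x/2)), which equals f(x).

An antiderivative is F(x) = 5*log(3*x**2 + 2)/(6*x**2*exp(x/2) + 8*exp(x/2)).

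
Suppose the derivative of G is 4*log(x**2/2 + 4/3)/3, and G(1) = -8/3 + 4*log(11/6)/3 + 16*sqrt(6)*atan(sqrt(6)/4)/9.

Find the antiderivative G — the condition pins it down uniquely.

The proposed G(x) is checked by its d/dx: the result must match the given G'(x).
A general antiderivative is 4*x*log(x**2/2 + 4/3)/3 - 8*x/3 + 16*sqrt(6)*atan(sqrt(6)*x/4)/9 + C.
The condition gives C = -8/3 + 4*log(11/6)/3 + 16*sqrt(6)*atan(sqrt(6)/4)/9 - (-8/3 + 4*log(11/6)/3 + 16*sqrt(6)*atan(sqrt(6)/4)/9) = 0.
So G(x) = 4*(3*x*log(x**2/2 + 4/3) - 6*x + 4*sqrt(6)*atan(sqrt(6)*x/4))/9.
Check: d/dx[4*(3*x*log(x**2/2 + 4/3) - 6*x + 4*sqrt(6)*atan(sqrt(6)*x/4))/9] = 4*log(3*x**2 + 8)/3 - 4*log(6)/3, which equals G'(x).

G(x) = 4*(3*x*log(x**2/2 + 4/3) - 6*x + 4*sqrt(6)*atan(sqrt(6)*x/4))/9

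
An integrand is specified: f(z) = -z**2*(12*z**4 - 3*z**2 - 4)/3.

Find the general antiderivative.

F(z) = -z**3*(180*z**4 - 63*z**2 - 140)/315 + C

Recover f(z) by differentiating a candidate F(z); any mismatch rules it out.
Check: d/dz[-z**3*(180*z**4 - 63*z**2 - 140)/315] = -4*z**6 + z**4 + 4*z**2/3, which equals f(z).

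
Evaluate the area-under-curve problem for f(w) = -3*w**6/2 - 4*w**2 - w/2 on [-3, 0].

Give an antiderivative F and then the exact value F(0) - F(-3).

The integrand splits into summands that can be handled one at a time.
F(w) = -w**2*(18*w**5 + 112*w + 21)/84 is an antiderivative of f.
Check: d/dw[-w**2*(18*w**5 + 112*w + 21)/84] = -3*w**6/2 - 4*w**2 - w/2 = f(w).
F(0) = 0; F(-3) = 14067/28.
Integral = F(0) - F(-3) = -14067/28.

Antiderivative: F(w) = -w**2*(18*w**5 + 112*w + 21)/84; value = -14067/28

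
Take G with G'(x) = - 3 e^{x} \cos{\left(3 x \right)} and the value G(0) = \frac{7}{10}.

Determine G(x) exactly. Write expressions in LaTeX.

G(x) = - \frac{9 e^{x} \sin{\left(3 x \right)} + 3 e^{x} \cos{\left(3 x \right)} - 10}{10}

The proposed G(x) is checked by its d/dx: the result must match the given G'(x).
A general antiderivative is - \frac{9 e^{x} \sin{\left(3 x \right)}}{10} - \frac{3 e^{x} \cos{\left(3 x \right)}}{10} + C.
The condition gives C = \frac{7}{10} - (- \frac{3}{10}) = 1.
So G(x) = - \frac{9 e^{x} \sin{\left(3 x \right)} + 3 e^{x} \cos{\left(3 x \right)} - 10}{10}.
Check: d/dx[- \frac{9 e^{x} \sin{\left(3 x \right)} + 3 e^{x} \cos{\left(3 x \right)} - 10}{10}] = - 3 e^{x} \cos{\left(3 x \right)} = G'(x).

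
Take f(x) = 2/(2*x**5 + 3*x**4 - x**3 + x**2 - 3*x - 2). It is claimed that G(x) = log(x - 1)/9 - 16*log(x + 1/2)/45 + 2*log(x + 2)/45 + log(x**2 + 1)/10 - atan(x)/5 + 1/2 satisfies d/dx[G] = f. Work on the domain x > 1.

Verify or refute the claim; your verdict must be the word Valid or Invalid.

d/dx[G] = 2/(2*x**5 + 3*x**4 - x**3 + x**2 - 3*x - 2)
This equals f(x) exactly, so the claim holds.

Valid: G'(x) = f(x).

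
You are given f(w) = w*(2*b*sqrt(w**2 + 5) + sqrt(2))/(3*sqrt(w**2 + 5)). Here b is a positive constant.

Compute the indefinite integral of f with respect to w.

F(w) = (b*w**2 + sqrt(2)*sqrt(w**2 + 5))/3 + C

A candidate is checked by its d/dw: the result must match f(w).
Check: d/dw[(b*w**2 + sqrt(2)*sqrt(w**2 + 5))/3] = (2*b*w*sqrt(w**2 + 5) + sqrt(2)*w)/(3*sqrt(w**2 + 5)), which equals f(w).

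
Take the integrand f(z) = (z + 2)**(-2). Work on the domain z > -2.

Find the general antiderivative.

F(z) = -1/(z + 2) + C

A first test for any F(z): its z-derivative must equal f(z) identically.
Check: d/dz[-1/(z + 2)] = 1/(z**2 + 4*z + 4), which equals f(z).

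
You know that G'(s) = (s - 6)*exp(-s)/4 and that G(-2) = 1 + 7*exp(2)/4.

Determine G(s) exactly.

G(s) = (-s + 4*exp(s) + 5)*exp(-s)/4

G'(s) has the shape u'v + uv' for u = 5/4 - s/4 and v = exp(-s) — it is the derivative of the product u*v.
A general antiderivative is (5 - s)*exp(-s)/4 + C.
The condition gives C = 1 + 7*exp(2)/4 - (7*exp(2)/4) = 1.
So G(s) = (-s + 4*exp(s) + 5)*exp(-s)/4.
Check: d/ds[(-s + 4*exp(s) + 5)*exp(-s)/4] = (s - 6)*exp(-s)/4 = G'(s).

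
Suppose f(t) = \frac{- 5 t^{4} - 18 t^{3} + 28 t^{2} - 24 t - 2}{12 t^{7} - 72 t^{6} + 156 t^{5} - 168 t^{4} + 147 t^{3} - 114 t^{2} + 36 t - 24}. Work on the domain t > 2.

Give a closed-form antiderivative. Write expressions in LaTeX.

An antiderivative is F(t) = \frac{5 t^{2} + 12 t - 8}{12 \left(t - 2\right)^{2} \left(2 t^{2} + 1\right)}.

An antiderivative F(t) passes only if d/dt[F] lands on f(t) exactly.
Check: d/dt[\frac{5 t^{2} + 12 t - 8}{12 \left(t - 2\right)^{2} \left(2 t^{2} + 1\right)}] = \frac{- 5 t^{4} - 18 t^{3} + 28 t^{2} - 24 t - 2}{12 t^{7} - 72 t^{6} + 156 t^{5} - 168 t^{4} + 147 t^{3} - 114 t^{2} + 36 t - 24} = f(t).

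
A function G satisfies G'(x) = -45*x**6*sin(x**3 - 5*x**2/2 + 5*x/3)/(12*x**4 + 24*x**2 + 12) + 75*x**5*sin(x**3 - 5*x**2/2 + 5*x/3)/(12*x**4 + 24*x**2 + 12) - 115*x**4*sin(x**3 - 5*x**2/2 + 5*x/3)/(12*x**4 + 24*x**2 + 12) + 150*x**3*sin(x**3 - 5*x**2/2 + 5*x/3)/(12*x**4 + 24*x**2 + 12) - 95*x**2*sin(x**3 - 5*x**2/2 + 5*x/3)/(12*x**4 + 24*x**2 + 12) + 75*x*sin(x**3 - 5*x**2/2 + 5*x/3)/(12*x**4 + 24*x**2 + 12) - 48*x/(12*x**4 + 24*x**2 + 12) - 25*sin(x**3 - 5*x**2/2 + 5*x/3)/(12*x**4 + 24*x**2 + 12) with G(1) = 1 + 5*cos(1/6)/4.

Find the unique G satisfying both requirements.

Integrate term by term and add the pieces.
A general antiderivative is 5*cos(x**3 - 5*x**2/2 + 5*x/3)/4 + 1/(x**2/2 + 1/2) + C.
The condition gives C = 1 + 5*cos(1/6)/4 - (1 + 5*cos(1/6)/4) = 0.
So G(x) = 5*cos(x**3 - 5*x**2/2 + 5*x/3)/4 + 1/(x**2/2 + 1/2).
Check: d/dx[5*cos(x**3 - 5*x**2/2 + 5*x/3)/4 + 1/(x**2/2 + 1/2)] = (-45*x**6*sin(x**3 - 5*x**2/2 + 5*x/3) + 75*x**5*sin(x**3 - 5*x**2/2 + 5*x/3) - 115*x**4*sin(x**3 - 5*x**2/2 + 5*x/3) + 150*x**3*sin(x**3 - 5*x**2/2 + 5*x/3) - 95*x**2*sin(x**3 - 5*x**2/2 + 5*x/3) + 75*x*sin(x**3 - 5*x**2/2 + 5*x/3) - 48*x - 25*sin(x**3 - 5*x**2/2 + 5*x/3))/(12*x**4 + 24*x**2 + 12), which equals G'(x).

G(x) = 5*cos(x**3 - 5*x**2/2 + 5*x/3)/4 + 1/(x**2/2 + 1/2)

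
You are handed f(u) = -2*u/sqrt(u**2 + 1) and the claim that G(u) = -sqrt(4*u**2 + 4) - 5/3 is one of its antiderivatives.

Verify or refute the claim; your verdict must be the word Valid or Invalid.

d/du[G] = -2*u/sqrt(u**2 + 1)
This equals f(u) exactly, so the claim holds.

Valid: G'(u) = f(u).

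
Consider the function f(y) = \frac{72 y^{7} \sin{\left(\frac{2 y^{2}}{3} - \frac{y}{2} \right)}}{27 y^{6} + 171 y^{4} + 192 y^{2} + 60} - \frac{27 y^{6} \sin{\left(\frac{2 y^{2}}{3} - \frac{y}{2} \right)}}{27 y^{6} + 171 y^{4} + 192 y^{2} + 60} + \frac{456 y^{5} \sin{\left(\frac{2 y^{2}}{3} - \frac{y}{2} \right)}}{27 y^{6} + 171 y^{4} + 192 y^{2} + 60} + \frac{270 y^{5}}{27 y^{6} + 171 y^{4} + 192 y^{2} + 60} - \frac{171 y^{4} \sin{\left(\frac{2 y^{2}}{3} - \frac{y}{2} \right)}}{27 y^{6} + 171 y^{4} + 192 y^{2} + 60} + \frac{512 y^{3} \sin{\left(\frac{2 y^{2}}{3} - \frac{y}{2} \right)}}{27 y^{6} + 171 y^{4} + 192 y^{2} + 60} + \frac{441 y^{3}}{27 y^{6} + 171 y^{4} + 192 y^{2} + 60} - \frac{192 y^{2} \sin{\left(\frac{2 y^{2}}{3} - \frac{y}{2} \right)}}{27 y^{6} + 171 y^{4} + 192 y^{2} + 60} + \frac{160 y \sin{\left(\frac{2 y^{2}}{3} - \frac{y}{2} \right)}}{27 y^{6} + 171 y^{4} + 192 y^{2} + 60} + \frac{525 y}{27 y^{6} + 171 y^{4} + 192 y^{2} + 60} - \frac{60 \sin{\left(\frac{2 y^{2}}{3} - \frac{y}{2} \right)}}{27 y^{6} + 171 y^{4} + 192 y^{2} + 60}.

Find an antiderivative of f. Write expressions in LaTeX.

An antiderivative is F(y) = - \frac{- 30 y^{2} \log{\left(y^{2} + 5 \right)} + 12 y^{2} \cos{\left(\frac{2 y^{2}}{3} - \frac{y}{2} \right)} - 20 \log{\left(y^{2} + 5 \right)} + 8 \cos{\left(\frac{2 y^{2}}{3} - \frac{y}{2} \right)} + 9}{2 \left(3 y^{2} + 2\right)}.

The integrand splits into summands that can be handled one at a time.
Check: d/dy[- \frac{- 30 y^{2} \log{\left(y^{2} + 5 \right)} + 12 y^{2} \cos{\left(\frac{2 y^{2}}{3} - \frac{y}{2} \right)} - 20 \log{\left(y^{2} + 5 \right)} + 8 \cos{\left(\frac{2 y^{2}}{3} - \frac{y}{2} \right)} + 9}{2 \left(3 y^{2} + 2\right)}] = \frac{72 y^{7} \sin{\left(\frac{2 y^{2}}{3} - \frac{y}{2} \right)} - 27 y^{6} \sin{\left(\frac{2 y^{2}}{3} - \frac{y}{2} \right)} + 456 y^{5} \sin{\left(\frac{2 y^{2}}{3} - \frac{y}{2} \right)} + 270 y^{5} - 171 y^{4} \sin{\left(\frac{2 y^{2}}{3} - \frac{y}{2} \right)} + 512 y^{3} \sin{\left(\frac{2 y^{2}}{3} - \frac{y}{2} \right)} + 441 y^{3} - 192 y^{2} \sin{\left(\frac{2 y^{2}}{3} - \frac{y}{2} \right)} + 160 y \sin{\left(\frac{2 y^{2}}{3} - \frac{y}{2} \right)} + 525 y - 60 \sin{\left(\frac{2 y^{2}}{3} - \frac{y}{2} \right)}}{27 y^{6} + 171 y^{4} + 192 y^{2} + 60}, which equals f(y).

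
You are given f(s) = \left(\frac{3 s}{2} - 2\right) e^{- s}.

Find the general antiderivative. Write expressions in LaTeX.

F(s) = - \frac{3 s e^{- s}}{2} + \frac{e^{- s}}{2} + C

Recognize the product-rule pattern: f = u'v + uv' with u = \frac{1}{2} - \frac{3 s}{2}, v = e^{- s}, so integration by parts undoes it.
Check: d/ds[- \frac{3 s e^{- s}}{2} + \frac{e^{- s}}{2}] = \frac{\left(3 s - 4\right) e^{- s}}{2}, which equals f(s).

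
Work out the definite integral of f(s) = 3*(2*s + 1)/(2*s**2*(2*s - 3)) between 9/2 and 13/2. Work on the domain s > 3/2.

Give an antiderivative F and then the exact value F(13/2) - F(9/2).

Antiderivative: F(s) = -4*log(s)/3 + 4*log(s - 3/2)/3 + 1/(2*s); value = -4*log(13/2)/3 - 4*log(3)/3 - 4/117 + 4*log(9/2)/3 + 4*log(5)/3

Factor the denominator (2*s**2*(2*s - 3)) and decompose: f = 8/(3*(2*s - 3)) - 4/(3*s) - 1/(2*s**2); each piece integrates to a log, atan, or power term.
F(s) = -4*log(s)/3 + 4*log(s - 3/2)/3 + 1/(2*s) is an antiderivative of f.
Check: d/ds[-4*log(s)/3 + 4*log(s - 3/2)/3 + 1/(2*s)] = (6*s + 3)/(4*s**3 - 6*s**2), which equals f(s).
F(13/2) = -4*log(13/2)/3 + 1/13 + 4*log(5)/3; F(9/2) = -4*log(9/2)/3 + 1/9 + 4*log(3)/3.
Integral = F(13/2) - F(9/2) = -4*log(13/2)/3 - 4*log(3)/3 - 4/117 + 4*log(9/2)/3 + 4*log(5)/3.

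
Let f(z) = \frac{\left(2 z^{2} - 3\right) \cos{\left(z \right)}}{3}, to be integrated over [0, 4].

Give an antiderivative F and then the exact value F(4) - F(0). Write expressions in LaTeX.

Differentiate the proposed F(z) back; it has to land on f(z) exactly.
F(z) = \frac{2 z^{2} \sin{\left(z \right)}}{3} + \frac{4 z \cos{\left(z \right)}}{3} - \frac{7 \sin{\left(z \right)}}{3} is an antiderivative of f.
Check: d/dz[\frac{2 z^{2} \sin{\left(z \right)}}{3} + \frac{4 z \cos{\left(z \right)}}{3} - \frac{7 \sin{\left(z \right)}}{3}] = \frac{2 z^{2} \cos{\left(z \right)}}{3} - \cos{\left(z \right)}, which equals f(z).
F(4) = \frac{25 \sin{\left(4 \right)}}{3} + \frac{16 \cos{\left(4 \right)}}{3}; F(0) = 0.
Integral = F(4) - F(0) = \frac{25 \sin{\left(4 \right)}}{3} + \frac{16 \cos{\left(4 \right)}}{3}.

Antiderivative: F(z) = \frac{2 z^{2} \sin{\left(z \right)}}{3} + \frac{4 z \cos{\left(z \right)}}{3} - \frac{7 \sin{\left(z \right)}}{3}; value = \frac{25 \sin{\left(4 \right)}}{3} + \frac{16 \cos{\left(4 \right)}}{3}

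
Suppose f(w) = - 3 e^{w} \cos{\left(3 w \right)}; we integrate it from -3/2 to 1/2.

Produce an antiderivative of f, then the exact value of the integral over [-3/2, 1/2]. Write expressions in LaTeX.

Antiderivative: F(w) = - \frac{9 e^{w} \sin{\left(3 w \right)}}{10} - \frac{3 e^{w} \cos{\left(3 w \right)}}{10}; value = - \frac{9 e^{\frac{1}{2}} \sin{\left(\frac{3}{2} \right)}}{10} - \frac{3 e^{\frac{1}{2}} \cos{\left(\frac{3}{2} \right)}}{10} + \frac{3 \cos{\left(\frac{9}{2} \right)}}{10 e^{\frac{3}{2}}} - \frac{9 \sin{\left(\frac{9}{2} \right)}}{10 e^{\frac{3}{2}}}

An antiderivative F(w) passes only if d/dw[F] lands on f(w) exactly.
F(w) = - \frac{9 e^{w} \sin{\left(3 w \right)}}{10} - \frac{3 e^{w} \cos{\left(3 w \right)}}{10} is an antiderivative of f.
Check: d/dw[- \frac{9 e^{w} \sin{\left(3 w \right)}}{10} - \frac{3 e^{w} \cos{\left(3 w \right)}}{10}] = - 3 e^{w} \cos{\left(3 w \right)} = f(w).
F(1/2) = - \frac{9 e^{\frac{1}{2}} \sin{\left(\frac{3}{2} \right)}}{10} - \frac{3 e^{\frac{1}{2}} \cos{\left(\frac{3}{2} \right)}}{10}; F(-3/2) = \frac{9 \sin{\left(\frac{9}{2} \right)}}{10 e^{\frac{3}{2}}} - \frac{3 \cos{\left(\frac{9}{2} \right)}}{10 e^{\frac{3}{2}}}.
Integral = F(1/2) - F(-3/2) = - \frac{9 e^{\frac{1}{2}} \sin{\left(\frac{3}{2} \right)}}{10} - \frac{3 e^{\frac{1}{2}} \cos{\left(\frac{3}{2} \right)}}{10} + \frac{3 \cos{\left(\frac{9}{2} \right)}}{10 e^{\frac{3}{2}}} - \frac{9 \sin{\left(\frac{9}{2} \right)}}{10 e^{\frac{3}{2}}}.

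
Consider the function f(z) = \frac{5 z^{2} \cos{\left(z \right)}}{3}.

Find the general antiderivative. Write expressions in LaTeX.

Recover f(z) by differentiating a candidate F(z); any mismatch rules it out.
Check: d/dz[\frac{5 \left(z^{2} \sin{\left(z \right)} + 2 z \cos{\left(z \right)} - 2 \sin{\left(z \right)}\right)}{3}] = \frac{5 z^{2} \cos{\left(z \right)}}{3} = f(z).

F(z) = \frac{5 \left(z^{2} \sin{\left(z \right)} + 2 z \cos{\left(z \right)} - 2 \sin{\left(z \right)}\right)}{3} + C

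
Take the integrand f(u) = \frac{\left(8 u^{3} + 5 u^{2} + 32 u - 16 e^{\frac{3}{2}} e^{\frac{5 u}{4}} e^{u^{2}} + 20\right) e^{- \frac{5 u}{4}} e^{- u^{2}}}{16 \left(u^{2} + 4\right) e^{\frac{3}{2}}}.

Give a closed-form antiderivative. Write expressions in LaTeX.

Whatever form F(u) takes, F'(u) = f(u) is non-negotiable.
Check: d/du[- \frac{e^{- u^{2} - \frac{5 u}{4} - \frac{3}{2}}}{4} - \frac{\operatorname{atan}{\left(\frac{u}{2} \right)}}{2}] = \frac{8 u^{3} + 5 u^{2} + 32 u - 16 e^{\frac{3}{2}} e^{\frac{5 u}{4}} e^{u^{2}} + 20}{16 u^{2} e^{\frac{3}{2}} e^{\frac{5 u}{4}} e^{u^{2}} + 64 e^{\frac{3}{2}} e^{\frac{5 u}{4}} e^{u^{2}}}, which equals f(u).

An antiderivative is F(u) = - \frac{e^{- u^{2} - \frac{5 u}{4} - \frac{3}{2}}}{4} - \frac{\operatorname{atan}{\left(\frac{u}{2} \right)}}{2}.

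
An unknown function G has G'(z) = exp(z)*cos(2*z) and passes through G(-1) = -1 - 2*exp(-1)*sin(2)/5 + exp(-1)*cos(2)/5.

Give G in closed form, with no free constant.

The proposed G(z) is checked by its d/dz: the result must match the given G'(z).
A general antiderivative is 2*exp(z)*sin(2*z)/5 + exp(z)*cos(2*z)/5 + C.
The condition gives C = -1 - 2*exp(-1)*sin(2)/5 + exp(-1)*cos(2)/5 - (-2*exp(-1)*sin(2)/5 + exp(-1)*cos(2)/5) = -1.
So G(z) = 2*exp(z)*sin(2*z)/5 + exp(z)*cos(2*z)/5 - 1.
Check: d/dz[2*exp(z)*sin(2*z)/5 + exp(z)*cos(2*z)/5 - 1] = exp(z)*cos(2*z) = G'(z).

G(z) = 2*exp(z)*sin(2*z)/5 + exp(z)*cos(2*z)/5 - 1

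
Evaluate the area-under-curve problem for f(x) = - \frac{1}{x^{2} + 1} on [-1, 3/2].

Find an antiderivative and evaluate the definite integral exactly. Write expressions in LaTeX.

Since d/dx undoes antidifferentiation here, F'(x) = f(x) is required of F(x).
F(x) = - \operatorname{atan}{\left(x \right)} is an antiderivative of f.
Check: d/dx[- \operatorname{atan}{\left(x \right)}] = - \frac{1}{x^{2} + 1} = f(x).
F(3/2) = - \operatorname{atan}{\left(\frac{3}{2} \right)}; F(-1) = \frac{\pi}{4}.
Integral = F(3/2) - F(-1) = - \operatorname{atan}{\left(\frac{3}{2} \right)} - \frac{\pi}{4}.

Antiderivative: F(x) = - \operatorname{atan}{\left(x \right)}; value = - \operatorname{atan}{\left(\frac{3}{2} \right)} - \frac{\pi}{4}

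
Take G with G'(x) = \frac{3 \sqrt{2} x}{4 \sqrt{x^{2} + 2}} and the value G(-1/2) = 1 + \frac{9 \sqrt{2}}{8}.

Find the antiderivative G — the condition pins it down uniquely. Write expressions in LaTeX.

G'(x) matches the chain-rule pattern g'(h)*h' with inner function h(x) = 2 x^{2} + 4; substituting u = h(x) collapses the integral.
A general antiderivative is \frac{3 \sqrt{2 x^{2} + 4}}{4} + C.
The condition gives C = 1 + \frac{9 \sqrt{2}}{8} - (\frac{9 \sqrt{2}}{8}) = 1.
So G(x) = \frac{3 \sqrt{2 x^{2} + 4}}{4} + 1.
Check: d/dx[\frac{3 \sqrt{2 x^{2} + 4}}{4} + 1] = \frac{3 \sqrt{2} x}{4 \sqrt{x^{2} + 2}} = G'(x).

G(x) = \frac{3 \sqrt{2 x^{2} + 4}}{4} + 1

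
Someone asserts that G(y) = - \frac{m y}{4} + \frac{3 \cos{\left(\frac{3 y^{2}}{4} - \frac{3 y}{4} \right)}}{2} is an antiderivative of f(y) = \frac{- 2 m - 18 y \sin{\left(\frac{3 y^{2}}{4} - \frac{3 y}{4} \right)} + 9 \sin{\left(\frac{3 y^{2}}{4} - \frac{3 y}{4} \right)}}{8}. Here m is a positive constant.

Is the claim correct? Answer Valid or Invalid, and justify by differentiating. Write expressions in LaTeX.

Valid. The derivative of G reproduces f.

d/dy[G] = - \frac{m}{4} - \frac{9 y \sin{\left(\frac{3 y^{2}}{4} - \frac{3 y}{4} \right)}}{4} + \frac{9 \sin{\left(\frac{3 y^{2}}{4} - \frac{3 y}{4} \right)}}{8}
This equals f(y) exactly, so the claim holds.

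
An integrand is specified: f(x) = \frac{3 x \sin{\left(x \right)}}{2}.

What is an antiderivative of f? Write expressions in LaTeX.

An antiderivative is F(x) = \frac{3 \left(- x \cos{\left(x \right)} + \sin{\left(x \right)}\right)}{2}.

A candidate is checked by its d/dx: the result must match f(x).
Check: d/dx[\frac{3 \left(- x \cos{\left(x \right)} + \sin{\left(x \right)}\right)}{2}] = \frac{3 x \sin{\left(x \right)}}{2} = f(x).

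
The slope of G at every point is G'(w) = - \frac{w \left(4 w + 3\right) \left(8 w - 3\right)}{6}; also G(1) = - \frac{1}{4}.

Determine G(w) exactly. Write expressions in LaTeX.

G(w) = - \frac{4 w^{4}}{3} - \frac{2 w^{3}}{3} + \frac{3 w^{2}}{4} + 1

The proposed G(w) is checked by its d/dw: the result must match the given G'(w).
A general antiderivative is - \frac{4 w^{4}}{3} - \frac{2 w^{3}}{3} + \frac{3 w^{2}}{4} + 1 + C.
The condition gives C = - \frac{1}{4} - (- \frac{1}{4}) = 0.
So G(w) = - \frac{4 w^{4}}{3} - \frac{2 w^{3}}{3} + \frac{3 w^{2}}{4} + 1.
Check: d/dw[- \frac{4 w^{4}}{3} - \frac{2 w^{3}}{3} + \frac{3 w^{2}}{4} + 1] = - \frac{16 w^{3}}{3} - 2 w^{2} + \frac{3 w}{2}, which equals G'(w).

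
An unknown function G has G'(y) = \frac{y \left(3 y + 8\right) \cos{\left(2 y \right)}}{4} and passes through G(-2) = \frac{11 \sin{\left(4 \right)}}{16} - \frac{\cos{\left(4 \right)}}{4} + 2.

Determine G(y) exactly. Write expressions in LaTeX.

G(y) = \frac{6 y^{2} \sin{\left(2 y \right)} + 16 y \sin{\left(2 y \right)} + 6 y \cos{\left(2 y \right)} - 3 \sin{\left(2 y \right)} + 8 \cos{\left(2 y \right)} + 32}{16}

A first test for any G(y): its y-derivative must equal the given G'(y).
A general antiderivative is \frac{3 y^{2} \sin{\left(2 y \right)}}{8} + y \sin{\left(2 y \right)} + \frac{3 y \cos{\left(2 y \right)}}{8} - \frac{3 \sin{\left(2 y \right)}}{16} + \frac{\cos{\left(2 y \right)}}{2} + C.
The condition gives C = \frac{11 \sin{\left(4 \right)}}{16} - \frac{\cos{\left(4 \right)}}{4} + 2 - (\frac{11 \sin{\left(4 \right)}}{16} - \frac{\cos{\left(4 \right)}}{4}) = 2.
So G(y) = \frac{6 y^{2} \sin{\left(2 y \right)} + 16 y \sin{\left(2 y \right)} + 6 y \cos{\left(2 y \right)} - 3 \sin{\left(2 y \right)} + 8 \cos{\left(2 y \right)} + 32}{16}.
Check: d/dy[\frac{6 y^{2} \sin{\left(2 y \right)} + 16 y \sin{\left(2 y \right)} + 6 y \cos{\left(2 y \right)} - 3 \sin{\left(2 y \right)} + 8 \cos{\left(2 y \right)} + 32}{16}] = \frac{3 y^{2} \cos{\left(2 y \right)}}{4} + 2 y \cos{\left(2 y \right)}, which equals G'(y).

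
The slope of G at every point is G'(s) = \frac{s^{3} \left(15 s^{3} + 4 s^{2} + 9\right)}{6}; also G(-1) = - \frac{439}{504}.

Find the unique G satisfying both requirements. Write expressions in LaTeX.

Whatever form G(s) takes, its d/ds must return the stated G'(s).
A general antiderivative is \frac{5 s^{7}}{14} + \frac{s^{6}}{9} + \frac{3 s^{4}}{8} + C.
The condition gives C = - \frac{439}{504} - (\frac{65}{504}) = -1.
So G(s) = \frac{5 s^{7}}{14} + \frac{s^{6}}{9} + \frac{3 s^{4}}{8} - 1.
Check: d/ds[\frac{5 s^{7}}{14} + \frac{s^{6}}{9} + \frac{3 s^{4}}{8} - 1] = \frac{5 s^{6}}{2} + \frac{2 s^{5}}{3} + \frac{3 s^{3}}{2}, which equals G'(s).

G(s) = \frac{5 s^{7}}{14} + \frac{s^{6}}{9} + \frac{3 s^{4}}{8} - 1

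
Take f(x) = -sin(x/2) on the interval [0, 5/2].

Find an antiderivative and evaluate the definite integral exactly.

An antiderivative F(x) passes only if d/dx[F] lands on f(x) exactly.
F(x) = 2*cos(x/2) is an antiderivative of f.
Check: d/dx[2*cos(x/2)] = -sin(x/2) = f(x).
F(5/2) = 2*cos(5/4); F(0) = 2.
Integral = F(5/2) - F(0) = -2 + 2*cos(5/4).

Antiderivative: F(x) = 2*cos(x/2); value = -2 + 2*cos(5/4)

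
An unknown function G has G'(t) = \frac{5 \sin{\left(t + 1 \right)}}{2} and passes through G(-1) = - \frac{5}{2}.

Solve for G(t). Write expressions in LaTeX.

Check a candidate G(t) by differentiating: d/dt[G] must match the given G'(t).
A general antiderivative is - \frac{5 \cos{\left(t + 1 \right)}}{2} + C.
The condition gives C = - \frac{5}{2} - (- \frac{5}{2}) = 0.
So G(t) = - \frac{5 \cos{\left(t + 1 \right)}}{2}.
Check: d/dt[- \frac{5 \cos{\left(t + 1 \right)}}{2}] = \frac{5 \sin{\left(t + 1 \right)}}{2} = G'(t).

G(t) = - \frac{5 \cos{\left(t + 1 \right)}}{2}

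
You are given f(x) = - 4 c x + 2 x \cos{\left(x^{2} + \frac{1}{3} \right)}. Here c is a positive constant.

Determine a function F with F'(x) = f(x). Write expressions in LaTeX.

Integrate term by term and add the pieces.
Check: d/dx[- 2 c x^{2} + \sin{\left(x^{2} + \frac{1}{3} \right)}] = - 4 c x + 2 x \cos{\left(x^{2} + \frac{1}{3} \right)} = f(x).

An antiderivative is F(x) = - 2 c x^{2} + \sin{\left(x^{2} + \frac{1}{3} \right)}.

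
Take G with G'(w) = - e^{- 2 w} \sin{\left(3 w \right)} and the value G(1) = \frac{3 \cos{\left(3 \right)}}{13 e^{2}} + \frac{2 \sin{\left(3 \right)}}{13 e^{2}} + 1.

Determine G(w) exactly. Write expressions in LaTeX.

G(w) = \frac{\left(13 e^{2 w} + 2 \sin{\left(3 w \right)} + 3 \cos{\left(3 w \right)}\right) e^{- 2 w}}{13}

Whatever form G(w) takes, its d/dw must return the stated G'(w).
A general antiderivative is \frac{2 e^{- 2 w} \sin{\left(3 w \right)}}{13} + \frac{3 e^{- 2 w} \cos{\left(3 w \right)}}{13} + C.
The condition gives C = \frac{3 \cos{\left(3 \right)}}{13 e^{2}} + \frac{2 \sin{\left(3 \right)}}{13 e^{2}} + 1 - (\frac{3 \cos{\left(3 \right)}}{13 e^{2}} + \frac{2 \sin{\left(3 \right)}}{13 e^{2}}) = 1.
So G(w) = \frac{\left(13 e^{2 w} + 2 \sin{\left(3 w \right)} + 3 \cos{\left(3 w \right)}\right) e^{- 2 w}}{13}.
Check: d/dw[\frac{\left(13 e^{2 w} + 2 \sin{\left(3 w \right)} + 3 \cos{\left(3 w \right)}\right) e^{- 2 w}}{13}] = - e^{- 2 w} \sin{\left(3 w \right)} = G'(w).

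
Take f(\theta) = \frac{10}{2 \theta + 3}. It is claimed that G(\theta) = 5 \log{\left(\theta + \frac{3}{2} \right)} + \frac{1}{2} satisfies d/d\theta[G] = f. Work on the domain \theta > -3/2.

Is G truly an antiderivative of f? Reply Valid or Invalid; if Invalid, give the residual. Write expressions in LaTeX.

d/d\theta[G] = \frac{10}{2 \theta + 3}
This equals f(\theta) exactly, so the claim holds.

Valid. The derivative of G reproduces f.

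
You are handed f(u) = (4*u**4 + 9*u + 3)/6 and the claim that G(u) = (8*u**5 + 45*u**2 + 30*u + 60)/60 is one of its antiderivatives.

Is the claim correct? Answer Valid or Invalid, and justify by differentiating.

Valid: G'(u) = f(u).

d/du[G] = 2*u**4/3 + 3*u/2 + 1/2
This equals f(u) exactly, so the claim holds.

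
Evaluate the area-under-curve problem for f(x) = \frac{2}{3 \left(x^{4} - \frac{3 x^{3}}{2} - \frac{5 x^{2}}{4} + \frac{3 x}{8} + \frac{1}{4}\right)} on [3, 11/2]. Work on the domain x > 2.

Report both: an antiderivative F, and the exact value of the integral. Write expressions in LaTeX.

The denominator factors as 3 \left(x - 2\right) \left(2 x - 1\right) \left(2 x + 1\right)^{2}; partial fractions split f into directly integrable pieces: \frac{56}{75 \left(2 x + 1\right)} + \frac{16}{15 \left(2 x + 1\right)^{2}} - \frac{8}{9 \left(2 x - 1\right)} + \frac{16}{225 \left(x - 2\right)}.
F(x) = \frac{16 \log{\left(x - 2 \right)}}{225} - \frac{4 \log{\left(x - \frac{1}{2} \right)}}{9} + \frac{28 \log{\left(x + \frac{1}{2} \right)}}{75} - \frac{16}{60 x + 30} is an antiderivative of f.
Check: d/dx[\frac{16 \log{\left(x - 2 \right)}}{225} - \frac{4 \log{\left(x - \frac{1}{2} \right)}}{9} + \frac{28 \log{\left(x + \frac{1}{2} \right)}}{75} - \frac{16}{60 x + 30}] = \frac{16}{24 x^{4} - 36 x^{3} - 30 x^{2} + 9 x + 6}, which equals f(x).
F(11/2) = - \frac{4 \log{\left(5 \right)}}{9} - \frac{2}{45} + \frac{16 \log{\left(\frac{7}{2} \right)}}{225} + \frac{28 \log{\left(6 \right)}}{75}; F(3) = - \frac{4 \log{\left(\frac{5}{2} \right)}}{9} - \frac{8}{105} + \frac{28 \log{\left(\frac{7}{2} \right)}}{75}.
Integral = F(11/2) - F(3) = - \frac{4 \log{\left(5 \right)}}{9} - \frac{68 \log{\left(\frac{7}{2} \right)}}{225} + \frac{2}{63} + \frac{4 \log{\left(\frac{5}{2} \right)}}{9} + \frac{28 \log{\left(6 \right)}}{75}.

Antiderivative: F(x) = \frac{16 \log{\left(x - 2 \right)}}{225} - \frac{4 \log{\left(x - \frac{1}{2} \right)}}{9} + \frac{28 \log{\left(x + \frac{1}{2} \right)}}{75} - \frac{16}{60 x + 30}; value = - \frac{4 \log{\left(5 \right)}}{9} - \frac{68 \log{\left(\frac{7}{2} \right)}}{225} + \frac{2}{63} + \frac{4 \log{\left(\frac{5}{2} \right)}}{9} + \frac{28 \log{\left(6 \right)}}{75}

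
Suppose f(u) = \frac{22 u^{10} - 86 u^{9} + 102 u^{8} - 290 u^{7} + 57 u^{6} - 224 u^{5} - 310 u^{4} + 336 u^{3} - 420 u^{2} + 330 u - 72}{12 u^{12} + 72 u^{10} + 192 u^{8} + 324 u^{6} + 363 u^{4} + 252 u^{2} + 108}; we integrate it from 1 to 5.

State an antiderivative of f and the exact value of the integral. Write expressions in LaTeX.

Antiderivative: F(u) = \frac{\left(u + 2\right) \left(- \frac{5 u^{3}}{4} + \frac{2 u^{2}}{3} - 1\right)}{u^{4} + u^{2} + \frac{3}{2}} + \frac{2}{2 u^{2} + 4}; value = - \frac{110732}{246267}

Recover f(u) by differentiating a candidate F(u); any mismatch rules it out.
F(u) = \frac{\left(u + 2\right) \left(- \frac{5 u^{3}}{4} + \frac{2 u^{2}}{3} - 1\right)}{u^{4} + u^{2} + \frac{3}{2}} + \frac{2}{2 u^{2} + 4} is an antiderivative of f.
Check: d/du[\frac{\left(u + 2\right) \left(- \frac{5 u^{3}}{4} + \frac{2 u^{2}}{3} - 1\right)}{u^{4} + u^{2} + \frac{3}{2}} + \frac{2}{2 u^{2} + 4}] = \frac{22 u^{10} - 86 u^{9} + 102 u^{8} - 290 u^{7} + 57 u^{6} - 224 u^{5} - 310 u^{4} + 336 u^{3} - 420 u^{2} + 330 u - 72}{12 u^{12} + 72 u^{10} + 192 u^{8} + 324 u^{6} + 363 u^{4} + 252 u^{2} + 108} = f(u).
F(5) = - \frac{103675}{70362}; F(1) = - \frac{43}{42}.
Integral = F(5) - F(1) = - \frac{110732}{246267}.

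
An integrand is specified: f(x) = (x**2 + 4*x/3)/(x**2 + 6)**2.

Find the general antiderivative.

A candidate is checked by its d/dx: the result must match f(x).
Check: d/dx[(sqrt(6)*x**2*atan(sqrt(6)*x/6) - 6*x + 6*sqrt(6)*atan(sqrt(6)*x/6) - 8)/(12*(x**2 + 6))] = (3*x**2 + 4*x)/(3*x**4 + 36*x**2 + 108), which equals f(x).

F(x) = (sqrt(6)*x**2*atan(sqrt(6)*x/6) - 6*x + 6*sqrt(6)*atan(sqrt(6)*x/6) - 8)/(12*(x**2 + 6)) + C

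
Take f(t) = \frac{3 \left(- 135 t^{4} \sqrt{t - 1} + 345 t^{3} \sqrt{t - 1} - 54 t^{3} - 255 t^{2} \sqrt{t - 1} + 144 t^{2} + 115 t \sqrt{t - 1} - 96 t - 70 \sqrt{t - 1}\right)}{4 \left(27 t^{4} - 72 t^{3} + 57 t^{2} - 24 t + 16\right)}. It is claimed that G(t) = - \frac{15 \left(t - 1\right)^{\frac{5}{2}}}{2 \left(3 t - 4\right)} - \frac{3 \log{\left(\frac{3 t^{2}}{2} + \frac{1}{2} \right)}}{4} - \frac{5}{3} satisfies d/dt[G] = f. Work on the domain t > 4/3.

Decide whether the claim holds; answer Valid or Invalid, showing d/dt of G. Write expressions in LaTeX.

d/dt[G] = \frac{- 405 t^{4} \sqrt{t - 1} + 1035 t^{3} \sqrt{t - 1} - 162 t^{3} - 765 t^{2} \sqrt{t - 1} + 432 t^{2} + 345 t \sqrt{t - 1} - 288 t - 210 \sqrt{t - 1}}{108 t^{4} - 288 t^{3} + 228 t^{2} - 96 t + 64}
This equals f(t) exactly, so the claim holds.

Valid: G'(t) = f(t).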